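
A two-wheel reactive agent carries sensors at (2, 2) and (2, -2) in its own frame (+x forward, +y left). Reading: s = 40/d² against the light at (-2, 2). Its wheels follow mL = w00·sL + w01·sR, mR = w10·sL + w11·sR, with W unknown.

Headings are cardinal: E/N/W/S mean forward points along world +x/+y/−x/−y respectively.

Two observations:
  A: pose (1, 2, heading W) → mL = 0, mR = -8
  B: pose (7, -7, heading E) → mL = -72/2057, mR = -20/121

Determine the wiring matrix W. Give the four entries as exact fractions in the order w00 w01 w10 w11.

-1/2 1/2 0 -1

obs A: pose=(1,2,W) → sL=8, sR=8, mL=0, mR=-8
obs B: pose=(7,-7,E) → sL=4/17, sR=20/121, mL=-72/2057, mR=-20/121
sensor matrix S = [[8, 8], [4/17, 20/121]]; det S = -1152/2057
solve [mL_A; mL_B] = S·[w00; w01] and [mR_A; mR_B] = S·[w10; w11]:
  w00 = -1/2, w01 = 1/2, w10 = 0, w11 = -1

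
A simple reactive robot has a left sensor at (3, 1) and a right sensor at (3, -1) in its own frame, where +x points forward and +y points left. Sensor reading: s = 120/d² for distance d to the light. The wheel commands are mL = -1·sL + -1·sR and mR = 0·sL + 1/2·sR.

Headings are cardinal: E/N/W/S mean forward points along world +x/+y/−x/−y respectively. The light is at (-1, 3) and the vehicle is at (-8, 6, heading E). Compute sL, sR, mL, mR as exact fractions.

left sensor world pos  = (-5, 7); dL² = 32
right sensor world pos = (-5, 5); dR² = 20
sL = 120/32 = 15/4
sR = 120/20 = 6
mL = -1·sL + -1·sR = -39/4
mR = 0·sL + 1/2·sR = 3

15/4 6 -39/4 3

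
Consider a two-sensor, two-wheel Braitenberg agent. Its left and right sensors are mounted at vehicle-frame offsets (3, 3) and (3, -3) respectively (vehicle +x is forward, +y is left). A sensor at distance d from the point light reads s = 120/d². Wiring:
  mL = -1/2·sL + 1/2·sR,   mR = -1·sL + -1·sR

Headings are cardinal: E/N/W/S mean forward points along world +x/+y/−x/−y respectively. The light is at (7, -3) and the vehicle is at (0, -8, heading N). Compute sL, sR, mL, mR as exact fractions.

15/13 6 63/26 -93/13

left sensor world pos  = (-3, -5); dL² = 104
right sensor world pos = (3, -5); dR² = 20
sL = 120/104 = 15/13
sR = 120/20 = 6
mL = -1/2·sL + 1/2·sR = 63/26
mR = -1·sL + -1·sR = -93/13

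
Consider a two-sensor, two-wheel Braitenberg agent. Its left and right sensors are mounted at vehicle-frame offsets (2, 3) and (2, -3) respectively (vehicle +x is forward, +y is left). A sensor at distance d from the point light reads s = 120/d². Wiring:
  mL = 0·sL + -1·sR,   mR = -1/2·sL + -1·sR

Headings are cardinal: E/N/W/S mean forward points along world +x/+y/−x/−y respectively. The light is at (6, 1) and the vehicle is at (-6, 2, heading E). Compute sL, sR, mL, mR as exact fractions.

30/29 15/13 -15/13 -630/377

left sensor world pos  = (-4, 5); dL² = 116
right sensor world pos = (-4, -1); dR² = 104
sL = 120/116 = 30/29
sR = 120/104 = 15/13
mL = 0·sL + -1·sR = -15/13
mR = -1/2·sL + -1·sR = -630/377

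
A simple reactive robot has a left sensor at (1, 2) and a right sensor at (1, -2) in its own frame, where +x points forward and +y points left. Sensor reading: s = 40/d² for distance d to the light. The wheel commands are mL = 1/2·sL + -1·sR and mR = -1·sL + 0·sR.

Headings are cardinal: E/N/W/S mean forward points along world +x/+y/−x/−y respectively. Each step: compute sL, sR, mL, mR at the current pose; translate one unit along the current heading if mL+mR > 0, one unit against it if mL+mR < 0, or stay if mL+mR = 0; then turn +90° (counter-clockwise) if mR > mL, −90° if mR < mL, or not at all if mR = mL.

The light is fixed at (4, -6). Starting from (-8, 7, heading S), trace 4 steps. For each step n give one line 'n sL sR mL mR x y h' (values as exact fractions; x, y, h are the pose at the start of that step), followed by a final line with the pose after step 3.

n=0: pose=(-8,7,S); sL=10/61, sR=2/17; mL=-37/1037, mR=-10/61; mL+mR=-207/1037 → advance -1; mR−mL=-133/1037 → turn -1·90°
n=1: pose=(-8,8,W); sL=40/313, sR=8/85; mL=-804/26605, mR=-40/313; mL+mR=-4204/26605 → advance -1; mR−mL=-2596/26605 → turn -1·90°
n=2: pose=(-7,8,N); sL=20/197, sR=20/153; mL=-2410/30141, mR=-20/197; mL+mR=-5470/30141 → advance -1; mR−mL=-650/30141 → turn -1·90°
n=3: pose=(-7,7,E); sL=8/65, sR=40/221; mL=-132/1105, mR=-8/65; mL+mR=-268/1105 → advance -1; mR−mL=-4/1105 → turn -1·90°

0 10/61 2/17 -37/1037 -10/61 -8 7 S
1 40/313 8/85 -804/26605 -40/313 -8 8 W
2 20/197 20/153 -2410/30141 -20/197 -7 8 N
3 8/65 40/221 -132/1105 -8/65 -7 7 E
final -8 7 S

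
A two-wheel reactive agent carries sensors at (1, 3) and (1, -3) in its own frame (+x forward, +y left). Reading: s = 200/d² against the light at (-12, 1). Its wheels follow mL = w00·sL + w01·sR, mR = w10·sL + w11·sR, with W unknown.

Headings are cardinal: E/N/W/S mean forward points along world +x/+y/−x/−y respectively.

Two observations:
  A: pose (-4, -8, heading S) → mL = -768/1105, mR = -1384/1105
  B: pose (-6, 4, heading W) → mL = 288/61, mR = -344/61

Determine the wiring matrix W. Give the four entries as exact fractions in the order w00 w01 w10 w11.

obs A: pose=(-4,-8,S) → sL=200/221, sR=8/5, mL=-768/1105, mR=-1384/1105
obs B: pose=(-6,4,W) → sL=8, sR=200/61, mL=288/61, mR=-344/61
sensor matrix S = [[200/221, 8/5], [8, 200/61]]; det S = -662784/67405
solve [mL_A; mL_B] = S·[w00; w01] and [mR_A; mR_B] = S·[w10; w11]:
  w00 = 1, w01 = -1, w10 = -1/2, w11 = -1/2

1 -1 -1/2 -1/2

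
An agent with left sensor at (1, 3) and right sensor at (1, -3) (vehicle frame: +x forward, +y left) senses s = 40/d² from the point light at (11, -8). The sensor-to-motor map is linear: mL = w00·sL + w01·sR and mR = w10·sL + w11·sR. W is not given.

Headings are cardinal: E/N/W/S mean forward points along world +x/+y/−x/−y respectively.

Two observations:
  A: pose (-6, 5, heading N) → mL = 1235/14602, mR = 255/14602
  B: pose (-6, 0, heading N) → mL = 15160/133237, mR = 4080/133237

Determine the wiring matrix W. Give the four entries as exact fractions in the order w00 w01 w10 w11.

1/2 1/2 -1/2 1/2

obs A: pose=(-6,5,N) → sL=10/149, sR=5/49, mL=1235/14602, mR=255/14602
obs B: pose=(-6,0,N) → sL=40/481, sR=40/277, mL=15160/133237, mR=4080/133237
sensor matrix S = [[10/149, 5/49], [40/481, 40/277]]; det S = 1173000/972763337
solve [mL_A; mL_B] = S·[w00; w01] and [mR_A; mR_B] = S·[w10; w11]:
  w00 = 1/2, w01 = 1/2, w10 = -1/2, w11 = 1/2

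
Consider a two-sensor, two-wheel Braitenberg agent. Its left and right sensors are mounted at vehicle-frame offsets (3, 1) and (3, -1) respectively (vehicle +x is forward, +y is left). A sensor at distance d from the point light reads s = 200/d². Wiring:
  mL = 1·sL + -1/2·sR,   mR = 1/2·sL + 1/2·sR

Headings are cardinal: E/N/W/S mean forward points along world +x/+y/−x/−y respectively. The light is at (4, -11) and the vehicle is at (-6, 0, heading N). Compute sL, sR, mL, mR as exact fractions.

left sensor world pos  = (-7, 3); dL² = 317
right sensor world pos = (-5, 3); dR² = 277
sL = 200/317 = 200/317
sR = 200/277 = 200/277
mL = 1·sL + -1/2·sR = 23700/87809
mR = 1/2·sL + 1/2·sR = 59400/87809

200/317 200/277 23700/87809 59400/87809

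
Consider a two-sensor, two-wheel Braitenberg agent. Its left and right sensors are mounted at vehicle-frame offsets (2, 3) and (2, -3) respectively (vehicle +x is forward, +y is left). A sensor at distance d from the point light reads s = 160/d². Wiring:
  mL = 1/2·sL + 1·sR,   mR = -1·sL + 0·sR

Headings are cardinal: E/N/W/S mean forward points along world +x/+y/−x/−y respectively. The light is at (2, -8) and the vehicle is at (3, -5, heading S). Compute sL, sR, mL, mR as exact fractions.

160/17 32 624/17 -160/17

left sensor world pos  = (6, -7); dL² = 17
right sensor world pos = (0, -7); dR² = 5
sL = 160/17 = 160/17
sR = 160/5 = 32
mL = 1/2·sL + 1·sR = 624/17
mR = -1·sL + 0·sR = -160/17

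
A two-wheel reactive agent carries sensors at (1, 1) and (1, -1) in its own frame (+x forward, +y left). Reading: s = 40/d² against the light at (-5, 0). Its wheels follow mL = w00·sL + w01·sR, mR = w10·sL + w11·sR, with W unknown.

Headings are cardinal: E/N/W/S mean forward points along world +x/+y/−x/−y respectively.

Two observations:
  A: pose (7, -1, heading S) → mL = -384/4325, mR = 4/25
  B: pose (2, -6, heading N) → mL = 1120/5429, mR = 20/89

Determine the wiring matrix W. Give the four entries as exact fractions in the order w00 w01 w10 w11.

1 -1 0 1/2

obs A: pose=(7,-1,S) → sL=40/173, sR=8/25, mL=-384/4325, mR=4/25
obs B: pose=(2,-6,N) → sL=40/61, sR=40/89, mL=1120/5429, mR=20/89
sensor matrix S = [[40/173, 8/25], [40/61, 40/89]]; det S = -497408/4696085
solve [mL_A; mL_B] = S·[w00; w01] and [mR_A; mR_B] = S·[w10; w11]:
  w00 = 1, w01 = -1, w10 = 0, w11 = 1/2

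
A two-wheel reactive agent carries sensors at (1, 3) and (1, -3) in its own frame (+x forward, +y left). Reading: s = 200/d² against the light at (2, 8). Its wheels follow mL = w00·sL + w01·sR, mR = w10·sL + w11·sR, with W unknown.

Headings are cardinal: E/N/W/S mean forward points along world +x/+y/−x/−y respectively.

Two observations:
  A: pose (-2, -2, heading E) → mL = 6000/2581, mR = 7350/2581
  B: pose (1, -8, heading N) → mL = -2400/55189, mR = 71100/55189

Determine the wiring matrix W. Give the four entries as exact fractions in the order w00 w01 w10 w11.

obs A: pose=(-2,-2,E) → sL=100/29, sR=100/89, mL=6000/2581, mR=7350/2581
obs B: pose=(1,-8,N) → sL=200/241, sR=200/229, mL=-2400/55189, mR=71100/55189
sensor matrix S = [[100/29, 100/89], [200/241, 200/229]]; det S = 296160000/142442809
solve [mL_A; mL_B] = S·[w00; w01] and [mR_A; mR_B] = S·[w10; w11]:
  w00 = 1, w01 = -1, w10 = 1/2, w11 = 1

1 -1 1/2 1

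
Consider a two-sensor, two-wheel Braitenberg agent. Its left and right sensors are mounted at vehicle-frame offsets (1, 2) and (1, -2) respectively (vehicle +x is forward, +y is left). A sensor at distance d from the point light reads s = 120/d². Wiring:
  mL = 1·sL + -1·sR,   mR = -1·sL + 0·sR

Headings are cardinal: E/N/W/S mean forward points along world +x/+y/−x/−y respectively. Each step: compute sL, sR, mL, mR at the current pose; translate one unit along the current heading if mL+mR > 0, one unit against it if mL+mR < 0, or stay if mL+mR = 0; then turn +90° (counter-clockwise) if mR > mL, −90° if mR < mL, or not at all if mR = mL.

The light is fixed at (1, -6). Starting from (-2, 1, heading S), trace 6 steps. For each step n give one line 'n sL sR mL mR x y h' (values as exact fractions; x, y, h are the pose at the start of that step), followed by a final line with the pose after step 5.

0 120/37 120/61 2880/2257 -120/37 -2 1 S
1 30/13 30/29 480/377 -30/13 -2 2 W
2 120/97 40/27 -640/2619 -120/97 -1 2 N
3 60/41 60/13 -1680/533 -60/41 -1 1 E
4 120/89 24/13 -576/1157 -120/89 -2 1 N
5 30/17 6 -72/17 -30/17 -2 0 E
final -3 0 N

n=0: pose=(-2,1,S); sL=120/37, sR=120/61; mL=2880/2257, mR=-120/37; mL+mR=-120/61 → advance -1; mR−mL=-10200/2257 → turn -1·90°
n=1: pose=(-2,2,W); sL=30/13, sR=30/29; mL=480/377, mR=-30/13; mL+mR=-30/29 → advance -1; mR−mL=-1350/377 → turn -1·90°
n=2: pose=(-1,2,N); sL=120/97, sR=40/27; mL=-640/2619, mR=-120/97; mL+mR=-40/27 → advance -1; mR−mL=-2600/2619 → turn -1·90°
n=3: pose=(-1,1,E); sL=60/41, sR=60/13; mL=-1680/533, mR=-60/41; mL+mR=-60/13 → advance -1; mR−mL=900/533 → turn +1·90°
n=4: pose=(-2,1,N); sL=120/89, sR=24/13; mL=-576/1157, mR=-120/89; mL+mR=-24/13 → advance -1; mR−mL=-984/1157 → turn -1·90°
n=5: pose=(-2,0,E); sL=30/17, sR=6; mL=-72/17, mR=-30/17; mL+mR=-6 → advance -1; mR−mL=42/17 → turn +1·90°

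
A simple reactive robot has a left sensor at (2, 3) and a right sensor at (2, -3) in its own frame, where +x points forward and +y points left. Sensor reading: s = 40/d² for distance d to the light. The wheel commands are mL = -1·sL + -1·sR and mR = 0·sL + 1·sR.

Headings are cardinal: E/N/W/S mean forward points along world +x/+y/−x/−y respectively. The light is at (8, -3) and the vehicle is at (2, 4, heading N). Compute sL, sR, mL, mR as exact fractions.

left sensor world pos  = (-1, 6); dL² = 162
right sensor world pos = (5, 6); dR² = 90
sL = 40/162 = 20/81
sR = 40/90 = 4/9
mL = -1·sL + -1·sR = -56/81
mR = 0·sL + 1·sR = 4/9

20/81 4/9 -56/81 4/9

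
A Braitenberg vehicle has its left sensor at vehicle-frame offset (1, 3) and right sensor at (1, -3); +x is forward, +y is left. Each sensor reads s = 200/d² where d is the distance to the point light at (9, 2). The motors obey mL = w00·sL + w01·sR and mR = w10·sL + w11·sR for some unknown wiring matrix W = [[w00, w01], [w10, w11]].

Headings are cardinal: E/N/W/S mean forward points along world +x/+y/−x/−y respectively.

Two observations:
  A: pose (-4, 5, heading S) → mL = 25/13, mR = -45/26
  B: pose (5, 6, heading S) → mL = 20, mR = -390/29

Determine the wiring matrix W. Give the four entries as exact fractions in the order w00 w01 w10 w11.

1 0 -1/2 -1

obs A: pose=(-4,5,S) → sL=25/13, sR=10/13, mL=25/13, mR=-45/26
obs B: pose=(5,6,S) → sL=20, sR=100/29, mL=20, mR=-390/29
sensor matrix S = [[25/13, 10/13], [20, 100/29]]; det S = -3300/377
solve [mL_A; mL_B] = S·[w00; w01] and [mR_A; mR_B] = S·[w10; w11]:
  w00 = 1, w01 = 0, w10 = -1/2, w11 = -1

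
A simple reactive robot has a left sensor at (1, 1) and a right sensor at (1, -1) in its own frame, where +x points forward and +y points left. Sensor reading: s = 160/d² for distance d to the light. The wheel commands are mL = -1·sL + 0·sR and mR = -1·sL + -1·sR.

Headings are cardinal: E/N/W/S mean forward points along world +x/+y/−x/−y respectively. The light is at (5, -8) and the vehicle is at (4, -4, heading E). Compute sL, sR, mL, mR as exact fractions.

left sensor world pos  = (5, -3); dL² = 25
right sensor world pos = (5, -5); dR² = 9
sL = 160/25 = 32/5
sR = 160/9 = 160/9
mL = -1·sL + 0·sR = -32/5
mR = -1·sL + -1·sR = -1088/45

32/5 160/9 -32/5 -1088/45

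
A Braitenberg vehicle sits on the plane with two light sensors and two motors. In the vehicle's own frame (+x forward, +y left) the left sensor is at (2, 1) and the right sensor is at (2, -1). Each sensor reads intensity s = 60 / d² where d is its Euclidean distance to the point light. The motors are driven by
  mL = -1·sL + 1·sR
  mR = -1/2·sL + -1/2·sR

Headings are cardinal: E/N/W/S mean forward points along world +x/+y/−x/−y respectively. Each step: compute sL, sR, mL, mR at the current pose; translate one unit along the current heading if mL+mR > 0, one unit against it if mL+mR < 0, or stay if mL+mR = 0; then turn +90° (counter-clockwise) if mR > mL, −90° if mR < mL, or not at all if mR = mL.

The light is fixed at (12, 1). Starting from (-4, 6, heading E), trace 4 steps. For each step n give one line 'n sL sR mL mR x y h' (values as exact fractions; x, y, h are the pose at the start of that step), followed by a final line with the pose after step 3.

0 15/58 15/53 75/3074 -1665/6148 -4 6 E
1 12/53 20/111 -272/5883 -1196/5883 -5 6 S
2 30/193 6/41 -72/7913 -1194/7913 -5 7 W
3 60/353 60/289 3840/102017 -19260/102017 -4 7 N
final -4 6 E

n=0: pose=(-4,6,E); sL=15/58, sR=15/53; mL=75/3074, mR=-1665/6148; mL+mR=-1515/6148 → advance -1; mR−mL=-1815/6148 → turn -1·90°
n=1: pose=(-5,6,S); sL=12/53, sR=20/111; mL=-272/5883, mR=-1196/5883; mL+mR=-1468/5883 → advance -1; mR−mL=-308/1961 → turn -1·90°
n=2: pose=(-5,7,W); sL=30/193, sR=6/41; mL=-72/7913, mR=-1194/7913; mL+mR=-1266/7913 → advance -1; mR−mL=-1122/7913 → turn -1·90°
n=3: pose=(-4,7,N); sL=60/353, sR=60/289; mL=3840/102017, mR=-19260/102017; mL+mR=-15420/102017 → advance -1; mR−mL=-23100/102017 → turn -1·90°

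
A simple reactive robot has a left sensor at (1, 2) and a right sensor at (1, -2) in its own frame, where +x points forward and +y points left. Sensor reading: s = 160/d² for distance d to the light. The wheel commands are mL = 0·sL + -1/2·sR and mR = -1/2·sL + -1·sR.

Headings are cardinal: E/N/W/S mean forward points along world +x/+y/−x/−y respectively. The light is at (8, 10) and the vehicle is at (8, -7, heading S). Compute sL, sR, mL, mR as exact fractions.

left sensor world pos  = (10, -8); dL² = 328
right sensor world pos = (6, -8); dR² = 328
sL = 160/328 = 20/41
sR = 160/328 = 20/41
mL = 0·sL + -1/2·sR = -10/41
mR = -1/2·sL + -1·sR = -30/41

20/41 20/41 -10/41 -30/41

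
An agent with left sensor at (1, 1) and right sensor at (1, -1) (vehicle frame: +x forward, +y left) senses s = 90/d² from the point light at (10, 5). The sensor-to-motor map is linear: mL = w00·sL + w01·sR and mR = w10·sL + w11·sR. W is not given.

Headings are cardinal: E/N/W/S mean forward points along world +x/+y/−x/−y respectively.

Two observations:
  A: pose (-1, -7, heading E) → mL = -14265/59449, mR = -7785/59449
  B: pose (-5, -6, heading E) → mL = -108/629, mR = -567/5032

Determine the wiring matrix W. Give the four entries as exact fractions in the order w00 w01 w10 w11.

obs A: pose=(-1,-7,E) → sL=90/221, sR=90/269, mL=-14265/59449, mR=-7785/59449
obs B: pose=(-5,-6,E) → sL=45/148, sR=9/34, mL=-108/629, mR=-567/5032
sensor matrix S = [[90/221, 90/269], [45/148, 9/34]]; det S = 454005/74786842
solve [mL_A; mL_B] = S·[w00; w01] and [mR_A; mR_B] = S·[w10; w11]:
  w00 = -1, w01 = 1/2, w10 = 1/2, w11 = -1

-1 1/2 1/2 -1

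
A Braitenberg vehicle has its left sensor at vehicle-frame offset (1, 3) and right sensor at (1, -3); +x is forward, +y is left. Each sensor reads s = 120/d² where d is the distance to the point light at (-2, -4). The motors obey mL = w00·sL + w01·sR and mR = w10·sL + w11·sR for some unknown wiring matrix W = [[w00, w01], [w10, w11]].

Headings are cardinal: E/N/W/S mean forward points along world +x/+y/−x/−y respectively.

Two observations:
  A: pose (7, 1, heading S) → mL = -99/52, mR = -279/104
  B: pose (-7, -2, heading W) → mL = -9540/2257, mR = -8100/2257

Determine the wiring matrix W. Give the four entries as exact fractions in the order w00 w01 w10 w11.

-1 -1/2 -1/2 -1

obs A: pose=(7,1,S) → sL=3/4, sR=30/13, mL=-99/52, mR=-279/104
obs B: pose=(-7,-2,W) → sL=120/37, sR=120/61, mL=-9540/2257, mR=-8100/2257
sensor matrix S = [[3/4, 30/13], [120/37, 120/61]]; det S = -176310/29341
solve [mL_A; mL_B] = S·[w00; w01] and [mR_A; mR_B] = S·[w10; w11]:
  w00 = -1, w01 = -1/2, w10 = -1/2, w11 = -1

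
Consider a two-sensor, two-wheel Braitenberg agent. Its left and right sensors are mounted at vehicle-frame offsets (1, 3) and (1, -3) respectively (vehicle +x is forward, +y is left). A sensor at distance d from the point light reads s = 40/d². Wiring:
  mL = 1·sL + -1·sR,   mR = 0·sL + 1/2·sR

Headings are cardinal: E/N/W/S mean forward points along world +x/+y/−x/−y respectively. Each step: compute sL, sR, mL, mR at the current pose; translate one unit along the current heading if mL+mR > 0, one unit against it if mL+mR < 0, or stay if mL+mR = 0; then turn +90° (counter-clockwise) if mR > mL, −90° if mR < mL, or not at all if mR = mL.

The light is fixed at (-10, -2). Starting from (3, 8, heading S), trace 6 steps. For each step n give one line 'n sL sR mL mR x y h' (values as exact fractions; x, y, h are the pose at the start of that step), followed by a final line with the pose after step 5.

0 40/337 40/181 -6240/60997 20/181 3 8 S
1 2/17 5/29 -27/493 5/58 3 7 E
2 40/221 40/389 6720/85969 20/389 4 7 N
3 20/197 20/137 -1200/26989 10/137 4 8 E
4 8/53 8/89 288/4717 4/89 5 8 N
5 10/113 1/8 -33/904 1/16 5 9 E
final 6 9 N

n=0: pose=(3,8,S); sL=40/337, sR=40/181; mL=-6240/60997, mR=20/181; mL+mR=500/60997 → advance +1; mR−mL=12980/60997 → turn +1·90°
n=1: pose=(3,7,E); sL=2/17, sR=5/29; mL=-27/493, mR=5/58; mL+mR=31/986 → advance +1; mR−mL=139/986 → turn +1·90°
n=2: pose=(4,7,N); sL=40/221, sR=40/389; mL=6720/85969, mR=20/389; mL+mR=11140/85969 → advance +1; mR−mL=-2300/85969 → turn -1·90°
n=3: pose=(4,8,E); sL=20/197, sR=20/137; mL=-1200/26989, mR=10/137; mL+mR=770/26989 → advance +1; mR−mL=3170/26989 → turn +1·90°
n=4: pose=(5,8,N); sL=8/53, sR=8/89; mL=288/4717, mR=4/89; mL+mR=500/4717 → advance +1; mR−mL=-76/4717 → turn -1·90°
n=5: pose=(5,9,E); sL=10/113, sR=1/8; mL=-33/904, mR=1/16; mL+mR=47/1808 → advance +1; mR−mL=179/1808 → turn +1·90°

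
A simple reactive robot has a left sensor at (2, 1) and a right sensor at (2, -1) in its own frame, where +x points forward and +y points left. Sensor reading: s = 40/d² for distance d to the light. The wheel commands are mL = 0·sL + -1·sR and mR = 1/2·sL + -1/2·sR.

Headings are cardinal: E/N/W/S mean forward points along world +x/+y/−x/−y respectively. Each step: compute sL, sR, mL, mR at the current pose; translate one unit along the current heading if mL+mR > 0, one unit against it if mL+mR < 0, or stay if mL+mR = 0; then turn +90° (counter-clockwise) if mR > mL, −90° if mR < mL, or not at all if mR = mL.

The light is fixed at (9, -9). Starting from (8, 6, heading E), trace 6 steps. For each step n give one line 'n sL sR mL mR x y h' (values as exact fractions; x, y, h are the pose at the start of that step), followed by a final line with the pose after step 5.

n=0: pose=(8,6,E); sL=40/257, sR=40/197; mL=-40/197, mR=-1200/50629; mL+mR=-11480/50629 → advance -1; mR−mL=9080/50629 → turn +1·90°
n=1: pose=(7,6,N); sL=20/149, sR=4/29; mL=-4/29, mR=-8/4321; mL+mR=-604/4321 → advance -1; mR−mL=588/4321 → turn +1·90°
n=2: pose=(7,5,W); sL=8/37, sR=40/241; mL=-40/241, mR=224/8917; mL+mR=-1256/8917 → advance -1; mR−mL=1704/8917 → turn +1·90°
n=3: pose=(8,5,S); sL=5/18, sR=10/37; mL=-10/37, mR=5/1332; mL+mR=-355/1332 → advance -1; mR−mL=365/1332 → turn +1·90°
n=4: pose=(8,6,E); sL=40/257, sR=40/197; mL=-40/197, mR=-1200/50629; mL+mR=-11480/50629 → advance -1; mR−mL=9080/50629 → turn +1·90°
n=5: pose=(7,6,N); sL=20/149, sR=4/29; mL=-4/29, mR=-8/4321; mL+mR=-604/4321 → advance -1; mR−mL=588/4321 → turn +1·90°

0 40/257 40/197 -40/197 -1200/50629 8 6 E
1 20/149 4/29 -4/29 -8/4321 7 6 N
2 8/37 40/241 -40/241 224/8917 7 5 W
3 5/18 10/37 -10/37 5/1332 8 5 S
4 40/257 40/197 -40/197 -1200/50629 8 6 E
5 20/149 4/29 -4/29 -8/4321 7 6 N
final 7 5 W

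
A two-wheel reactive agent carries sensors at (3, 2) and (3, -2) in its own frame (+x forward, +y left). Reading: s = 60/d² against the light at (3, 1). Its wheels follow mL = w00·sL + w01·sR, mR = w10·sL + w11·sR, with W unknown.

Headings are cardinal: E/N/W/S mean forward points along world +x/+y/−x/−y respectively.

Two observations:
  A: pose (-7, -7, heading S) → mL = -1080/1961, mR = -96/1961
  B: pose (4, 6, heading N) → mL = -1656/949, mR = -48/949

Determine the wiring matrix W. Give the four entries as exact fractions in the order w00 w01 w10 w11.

-1 -1 -1/2 1/2

obs A: pose=(-7,-7,S) → sL=12/37, sR=12/53, mL=-1080/1961, mR=-96/1961
obs B: pose=(4,6,N) → sL=12/13, sR=60/73, mL=-1656/949, mR=-48/949
sensor matrix S = [[12/37, 12/53], [12/13, 60/73]]; det S = 107136/1860989
solve [mL_A; mL_B] = S·[w00; w01] and [mR_A; mR_B] = S·[w10; w11]:
  w00 = -1, w01 = -1, w10 = -1/2, w11 = 1/2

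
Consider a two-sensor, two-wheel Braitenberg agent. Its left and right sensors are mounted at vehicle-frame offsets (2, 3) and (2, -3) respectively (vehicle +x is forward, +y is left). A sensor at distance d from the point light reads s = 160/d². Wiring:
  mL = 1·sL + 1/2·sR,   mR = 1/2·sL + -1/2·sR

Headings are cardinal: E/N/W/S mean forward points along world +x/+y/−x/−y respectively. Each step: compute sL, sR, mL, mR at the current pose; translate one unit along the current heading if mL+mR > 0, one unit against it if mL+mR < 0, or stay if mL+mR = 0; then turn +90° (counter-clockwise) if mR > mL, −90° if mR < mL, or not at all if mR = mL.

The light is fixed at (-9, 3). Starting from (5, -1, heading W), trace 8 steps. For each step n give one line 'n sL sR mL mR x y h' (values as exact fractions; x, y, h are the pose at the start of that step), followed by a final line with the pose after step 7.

0 160/193 32/29 7728/5597 -768/5597 5 -1 W
1 20/13 8/13 24/13 6/13 4 -1 N
2 32/45 160/261 1328/1305 64/1305 4 0 E
3 80/157 80/73 12120/11461 -3360/11461 5 0 S
4 160/193 32/29 7728/5597 -768/5597 5 -1 W
5 20/13 8/13 24/13 6/13 4 -1 N
6 32/45 160/261 1328/1305 64/1305 4 0 E
7 80/157 80/73 12120/11461 -3360/11461 5 0 S
final 5 -1 W

n=0: pose=(5,-1,W); sL=160/193, sR=32/29; mL=7728/5597, mR=-768/5597; mL+mR=240/193 → advance +1; mR−mL=-8496/5597 → turn -1·90°
n=1: pose=(4,-1,N); sL=20/13, sR=8/13; mL=24/13, mR=6/13; mL+mR=30/13 → advance +1; mR−mL=-18/13 → turn -1·90°
n=2: pose=(4,0,E); sL=32/45, sR=160/261; mL=1328/1305, mR=64/1305; mL+mR=16/15 → advance +1; mR−mL=-1264/1305 → turn -1·90°
n=3: pose=(5,0,S); sL=80/157, sR=80/73; mL=12120/11461, mR=-3360/11461; mL+mR=120/157 → advance +1; mR−mL=-15480/11461 → turn -1·90°
n=4: pose=(5,-1,W); sL=160/193, sR=32/29; mL=7728/5597, mR=-768/5597; mL+mR=240/193 → advance +1; mR−mL=-8496/5597 → turn -1·90°
n=5: pose=(4,-1,N); sL=20/13, sR=8/13; mL=24/13, mR=6/13; mL+mR=30/13 → advance +1; mR−mL=-18/13 → turn -1·90°
n=6: pose=(4,0,E); sL=32/45, sR=160/261; mL=1328/1305, mR=64/1305; mL+mR=16/15 → advance +1; mR−mL=-1264/1305 → turn -1·90°
n=7: pose=(5,0,S); sL=80/157, sR=80/73; mL=12120/11461, mR=-3360/11461; mL+mR=120/157 → advance +1; mR−mL=-15480/11461 → turn -1·90°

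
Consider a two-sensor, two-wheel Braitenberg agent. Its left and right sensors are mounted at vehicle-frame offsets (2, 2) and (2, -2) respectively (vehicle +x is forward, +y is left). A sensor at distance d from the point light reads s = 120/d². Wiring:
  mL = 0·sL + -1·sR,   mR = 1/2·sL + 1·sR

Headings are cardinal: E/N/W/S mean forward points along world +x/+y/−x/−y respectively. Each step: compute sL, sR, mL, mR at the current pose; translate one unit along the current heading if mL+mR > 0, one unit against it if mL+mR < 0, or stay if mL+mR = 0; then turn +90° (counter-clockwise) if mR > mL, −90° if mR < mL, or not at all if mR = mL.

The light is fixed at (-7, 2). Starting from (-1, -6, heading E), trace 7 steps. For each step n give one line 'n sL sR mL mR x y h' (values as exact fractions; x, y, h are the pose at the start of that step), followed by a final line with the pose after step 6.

n=0: pose=(-1,-6,E); sL=6/5, sR=30/41; mL=-30/41, mR=273/205; mL+mR=3/5 → advance +1; mR−mL=423/205 → turn +1·90°
n=1: pose=(0,-6,N); sL=120/61, sR=40/39; mL=-40/39, mR=4780/2379; mL+mR=60/61 → advance +1; mR−mL=7220/2379 → turn +1·90°
n=2: pose=(0,-5,W); sL=60/53, sR=12/5; mL=-12/5, mR=786/265; mL+mR=30/53 → advance +1; mR−mL=1422/265 → turn +1·90°
n=3: pose=(-1,-5,S); sL=24/29, sR=120/97; mL=-120/97, mR=4644/2813; mL+mR=12/29 → advance +1; mR−mL=8124/2813 → turn +1·90°
n=4: pose=(-1,-6,E); sL=6/5, sR=30/41; mL=-30/41, mR=273/205; mL+mR=3/5 → advance +1; mR−mL=423/205 → turn +1·90°
n=5: pose=(0,-6,N); sL=120/61, sR=40/39; mL=-40/39, mR=4780/2379; mL+mR=60/61 → advance +1; mR−mL=7220/2379 → turn +1·90°
n=6: pose=(0,-5,W); sL=60/53, sR=12/5; mL=-12/5, mR=786/265; mL+mR=30/53 → advance +1; mR−mL=1422/265 → turn +1·90°

0 6/5 30/41 -30/41 273/205 -1 -6 E
1 120/61 40/39 -40/39 4780/2379 0 -6 N
2 60/53 12/5 -12/5 786/265 0 -5 W
3 24/29 120/97 -120/97 4644/2813 -1 -5 S
4 6/5 30/41 -30/41 273/205 -1 -6 E
5 120/61 40/39 -40/39 4780/2379 0 -6 N
6 60/53 12/5 -12/5 786/265 0 -5 W
final -1 -5 S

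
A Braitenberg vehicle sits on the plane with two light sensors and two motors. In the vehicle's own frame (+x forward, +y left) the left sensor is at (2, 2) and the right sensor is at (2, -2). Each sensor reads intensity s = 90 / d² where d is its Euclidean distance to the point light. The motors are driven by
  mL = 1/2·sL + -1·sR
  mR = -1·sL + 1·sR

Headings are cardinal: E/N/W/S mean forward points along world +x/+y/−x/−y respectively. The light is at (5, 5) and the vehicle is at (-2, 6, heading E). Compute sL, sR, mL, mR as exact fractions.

left sensor world pos  = (0, 8); dL² = 34
right sensor world pos = (0, 4); dR² = 26
sL = 90/34 = 45/17
sR = 90/26 = 45/13
mL = 1/2·sL + -1·sR = -945/442
mR = -1·sL + 1·sR = 180/221

45/17 45/13 -945/442 180/221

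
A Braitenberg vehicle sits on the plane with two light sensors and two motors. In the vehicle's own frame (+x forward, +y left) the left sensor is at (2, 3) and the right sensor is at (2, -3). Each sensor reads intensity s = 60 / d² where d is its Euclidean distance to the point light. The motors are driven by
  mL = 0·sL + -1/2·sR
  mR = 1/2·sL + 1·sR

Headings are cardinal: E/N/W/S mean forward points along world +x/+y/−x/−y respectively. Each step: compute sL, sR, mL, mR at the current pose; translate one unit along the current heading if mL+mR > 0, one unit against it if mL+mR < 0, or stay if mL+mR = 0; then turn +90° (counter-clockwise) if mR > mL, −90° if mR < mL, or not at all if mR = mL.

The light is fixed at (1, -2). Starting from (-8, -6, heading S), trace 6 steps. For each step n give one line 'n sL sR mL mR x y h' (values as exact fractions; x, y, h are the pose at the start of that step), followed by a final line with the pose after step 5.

0 5/6 1/3 -1/6 3/4 -8 -6 S
1 60/53 60/113 -30/113 6570/5989 -8 -7 E
2 6/13 30/17 -15/17 441/221 -7 -7 N
3 60/149 60/101 -30/101 11970/15049 -7 -6 W
4 5/6 1/3 -1/6 3/4 -8 -6 S
5 60/53 60/113 -30/113 6570/5989 -8 -7 E
final -7 -7 N

n=0: pose=(-8,-6,S); sL=5/6, sR=1/3; mL=-1/6, mR=3/4; mL+mR=7/12 → advance +1; mR−mL=11/12 → turn +1·90°
n=1: pose=(-8,-7,E); sL=60/53, sR=60/113; mL=-30/113, mR=6570/5989; mL+mR=4980/5989 → advance +1; mR−mL=8160/5989 → turn +1·90°
n=2: pose=(-7,-7,N); sL=6/13, sR=30/17; mL=-15/17, mR=441/221; mL+mR=246/221 → advance +1; mR−mL=636/221 → turn +1·90°
n=3: pose=(-7,-6,W); sL=60/149, sR=60/101; mL=-30/101, mR=11970/15049; mL+mR=7500/15049 → advance +1; mR−mL=16440/15049 → turn +1·90°
n=4: pose=(-8,-6,S); sL=5/6, sR=1/3; mL=-1/6, mR=3/4; mL+mR=7/12 → advance +1; mR−mL=11/12 → turn +1·90°
n=5: pose=(-8,-7,E); sL=60/53, sR=60/113; mL=-30/113, mR=6570/5989; mL+mR=4980/5989 → advance +1; mR−mL=8160/5989 → turn +1·90°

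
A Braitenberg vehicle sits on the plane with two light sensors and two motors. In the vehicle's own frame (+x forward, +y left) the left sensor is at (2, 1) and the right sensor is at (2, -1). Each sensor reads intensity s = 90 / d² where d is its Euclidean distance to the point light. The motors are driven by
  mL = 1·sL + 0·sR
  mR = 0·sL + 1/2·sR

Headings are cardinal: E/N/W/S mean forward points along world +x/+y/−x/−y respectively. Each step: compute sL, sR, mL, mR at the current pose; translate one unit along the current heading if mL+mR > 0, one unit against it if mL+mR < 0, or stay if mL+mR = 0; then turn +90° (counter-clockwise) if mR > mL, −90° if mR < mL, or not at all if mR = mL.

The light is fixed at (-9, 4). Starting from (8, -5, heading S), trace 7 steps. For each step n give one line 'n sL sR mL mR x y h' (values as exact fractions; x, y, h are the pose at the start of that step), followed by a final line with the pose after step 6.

n=0: pose=(8,-5,S); sL=18/89, sR=90/377; mL=18/89, mR=45/377; mL+mR=10791/33553 → advance +1; mR−mL=-2781/33553 → turn -1·90°
n=1: pose=(8,-6,W); sL=45/173, sR=5/17; mL=45/173, mR=5/34; mL+mR=2395/5882 → advance +1; mR−mL=-665/5882 → turn -1·90°
n=2: pose=(7,-6,N); sL=90/289, sR=90/353; mL=90/289, mR=45/353; mL+mR=44775/102017 → advance +1; mR−mL=-18765/102017 → turn -1·90°
n=3: pose=(7,-5,E); sL=45/194, sR=45/212; mL=45/194, mR=45/424; mL+mR=13905/41128 → advance +1; mR−mL=-5175/41128 → turn -1·90°
n=4: pose=(8,-5,S); sL=18/89, sR=90/377; mL=18/89, mR=45/377; mL+mR=10791/33553 → advance +1; mR−mL=-2781/33553 → turn -1·90°
n=5: pose=(8,-6,W); sL=45/173, sR=5/17; mL=45/173, mR=5/34; mL+mR=2395/5882 → advance +1; mR−mL=-665/5882 → turn -1·90°
n=6: pose=(7,-6,N); sL=90/289, sR=90/353; mL=90/289, mR=45/353; mL+mR=44775/102017 → advance +1; mR−mL=-18765/102017 → turn -1·90°

0 18/89 90/377 18/89 45/377 8 -5 S
1 45/173 5/17 45/173 5/34 8 -6 W
2 90/289 90/353 90/289 45/353 7 -6 N
3 45/194 45/212 45/194 45/424 7 -5 E
4 18/89 90/377 18/89 45/377 8 -5 S
5 45/173 5/17 45/173 5/34 8 -6 W
6 90/289 90/353 90/289 45/353 7 -6 N
final 7 -5 E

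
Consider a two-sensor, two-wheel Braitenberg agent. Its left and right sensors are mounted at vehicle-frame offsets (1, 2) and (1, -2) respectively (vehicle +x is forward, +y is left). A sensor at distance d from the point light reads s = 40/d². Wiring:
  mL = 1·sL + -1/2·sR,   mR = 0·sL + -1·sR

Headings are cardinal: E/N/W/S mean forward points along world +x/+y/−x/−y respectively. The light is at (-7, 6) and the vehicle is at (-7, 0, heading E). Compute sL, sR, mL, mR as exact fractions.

left sensor world pos  = (-6, 2); dL² = 17
right sensor world pos = (-6, -2); dR² = 65
sL = 40/17 = 40/17
sR = 40/65 = 8/13
mL = 1·sL + -1/2·sR = 452/221
mR = 0·sL + -1·sR = -8/13

40/17 8/13 452/221 -8/13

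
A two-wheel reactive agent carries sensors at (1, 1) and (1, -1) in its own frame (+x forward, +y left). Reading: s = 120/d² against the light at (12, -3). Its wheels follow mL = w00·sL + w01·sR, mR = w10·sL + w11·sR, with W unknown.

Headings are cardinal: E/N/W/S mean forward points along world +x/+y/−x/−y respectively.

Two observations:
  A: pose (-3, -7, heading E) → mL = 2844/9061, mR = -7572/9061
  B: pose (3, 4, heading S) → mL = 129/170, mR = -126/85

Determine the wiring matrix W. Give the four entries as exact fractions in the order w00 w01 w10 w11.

1 -1/2 -1/2 -1

obs A: pose=(-3,-7,E) → sL=24/41, sR=120/221, mL=2844/9061, mR=-7572/9061
obs B: pose=(3,4,S) → sL=6/5, sR=15/17, mL=129/170, mR=-126/85
sensor matrix S = [[24/41, 120/221], [6/5, 15/17]]; det S = -72/533
solve [mL_A; mL_B] = S·[w00; w01] and [mR_A; mR_B] = S·[w10; w11]:
  w00 = 1, w01 = -1/2, w10 = -1/2, w11 = -1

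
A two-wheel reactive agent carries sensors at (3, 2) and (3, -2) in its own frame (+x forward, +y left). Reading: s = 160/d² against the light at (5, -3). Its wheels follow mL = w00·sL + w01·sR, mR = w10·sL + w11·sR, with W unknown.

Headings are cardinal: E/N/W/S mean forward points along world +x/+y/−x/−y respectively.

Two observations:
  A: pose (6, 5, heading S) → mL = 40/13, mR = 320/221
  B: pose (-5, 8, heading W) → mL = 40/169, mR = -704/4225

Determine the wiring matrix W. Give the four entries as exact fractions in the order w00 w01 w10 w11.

0 1/2 -1 1

obs A: pose=(6,5,S) → sL=80/17, sR=80/13, mL=40/13, mR=320/221
obs B: pose=(-5,8,W) → sL=16/25, sR=80/169, mL=40/169, mR=-704/4225
sensor matrix S = [[80/17, 80/13], [16/25, 80/169]]; det S = -24576/14365
solve [mL_A; mL_B] = S·[w00; w01] and [mR_A; mR_B] = S·[w10; w11]:
  w00 = 0, w01 = 1/2, w10 = -1, w11 = 1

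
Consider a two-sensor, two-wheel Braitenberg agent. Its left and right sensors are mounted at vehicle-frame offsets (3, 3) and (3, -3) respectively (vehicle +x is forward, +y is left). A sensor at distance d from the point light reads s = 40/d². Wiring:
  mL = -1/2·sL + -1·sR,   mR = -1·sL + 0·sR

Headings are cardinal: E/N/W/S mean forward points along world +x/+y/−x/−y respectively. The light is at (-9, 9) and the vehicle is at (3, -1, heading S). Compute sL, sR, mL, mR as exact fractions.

20/197 4/25 -1038/4925 -20/197

left sensor world pos  = (6, -4); dL² = 394
right sensor world pos = (0, -4); dR² = 250
sL = 40/394 = 20/197
sR = 40/250 = 4/25
mL = -1/2·sL + -1·sR = -1038/4925
mR = -1·sL + 0·sR = -20/197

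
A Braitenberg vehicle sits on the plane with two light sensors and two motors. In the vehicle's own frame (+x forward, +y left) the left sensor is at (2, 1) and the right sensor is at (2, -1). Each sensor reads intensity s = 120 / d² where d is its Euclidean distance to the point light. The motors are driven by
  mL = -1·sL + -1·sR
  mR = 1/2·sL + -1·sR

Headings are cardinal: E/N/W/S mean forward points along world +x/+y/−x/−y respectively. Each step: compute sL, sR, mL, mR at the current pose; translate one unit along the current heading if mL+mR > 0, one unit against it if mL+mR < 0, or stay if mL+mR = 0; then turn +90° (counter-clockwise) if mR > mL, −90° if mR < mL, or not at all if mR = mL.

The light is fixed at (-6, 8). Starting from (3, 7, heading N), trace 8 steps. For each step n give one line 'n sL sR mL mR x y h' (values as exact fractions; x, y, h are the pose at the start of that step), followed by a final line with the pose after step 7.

n=0: pose=(3,7,N); sL=24/13, sR=120/101; mL=-3984/1313, mR=-348/1313; mL+mR=-4332/1313 → advance -1; mR−mL=36/13 → turn +1·90°
n=1: pose=(3,6,W); sL=60/29, sR=12/5; mL=-648/145, mR=-198/145; mL+mR=-846/145 → advance -1; mR−mL=90/29 → turn +1·90°
n=2: pose=(4,6,S); sL=120/137, sR=120/97; mL=-28080/13289, mR=-10620/13289; mL+mR=-38700/13289 → advance -1; mR−mL=180/137 → turn +1·90°
n=3: pose=(4,7,E); sL=5/6, sR=30/37; mL=-365/222, mR=-175/444; mL+mR=-905/444 → advance -1; mR−mL=5/4 → turn +1·90°
n=4: pose=(3,7,N); sL=24/13, sR=120/101; mL=-3984/1313, mR=-348/1313; mL+mR=-4332/1313 → advance -1; mR−mL=36/13 → turn +1·90°
n=5: pose=(3,6,W); sL=60/29, sR=12/5; mL=-648/145, mR=-198/145; mL+mR=-846/145 → advance -1; mR−mL=90/29 → turn +1·90°
n=6: pose=(4,6,S); sL=120/137, sR=120/97; mL=-28080/13289, mR=-10620/13289; mL+mR=-38700/13289 → advance -1; mR−mL=180/137 → turn +1·90°
n=7: pose=(4,7,E); sL=5/6, sR=30/37; mL=-365/222, mR=-175/444; mL+mR=-905/444 → advance -1; mR−mL=5/4 → turn +1·90°

0 24/13 120/101 -3984/1313 -348/1313 3 7 N
1 60/29 12/5 -648/145 -198/145 3 6 W
2 120/137 120/97 -28080/13289 -10620/13289 4 6 S
3 5/6 30/37 -365/222 -175/444 4 7 E
4 24/13 120/101 -3984/1313 -348/1313 3 7 N
5 60/29 12/5 -648/145 -198/145 3 6 W
6 120/137 120/97 -28080/13289 -10620/13289 4 6 S
7 5/6 30/37 -365/222 -175/444 4 7 E
final 3 7 N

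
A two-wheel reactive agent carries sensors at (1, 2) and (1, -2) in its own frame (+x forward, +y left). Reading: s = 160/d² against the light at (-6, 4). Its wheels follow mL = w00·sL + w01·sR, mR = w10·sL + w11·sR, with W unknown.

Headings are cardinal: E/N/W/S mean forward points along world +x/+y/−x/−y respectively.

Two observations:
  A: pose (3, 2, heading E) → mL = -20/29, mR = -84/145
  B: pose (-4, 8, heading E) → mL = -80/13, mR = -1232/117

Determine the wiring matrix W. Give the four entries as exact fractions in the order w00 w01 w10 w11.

0 -1/2 1/2 -1

obs A: pose=(3,2,E) → sL=8/5, sR=40/29, mL=-20/29, mR=-84/145
obs B: pose=(-4,8,E) → sL=32/9, sR=160/13, mL=-80/13, mR=-1232/117
sensor matrix S = [[8/5, 40/29], [32/9, 160/13]]; det S = 50176/3393
solve [mL_A; mL_B] = S·[w00; w01] and [mR_A; mR_B] = S·[w10; w11]:
  w00 = 0, w01 = -1/2, w10 = 1/2, w11 = -1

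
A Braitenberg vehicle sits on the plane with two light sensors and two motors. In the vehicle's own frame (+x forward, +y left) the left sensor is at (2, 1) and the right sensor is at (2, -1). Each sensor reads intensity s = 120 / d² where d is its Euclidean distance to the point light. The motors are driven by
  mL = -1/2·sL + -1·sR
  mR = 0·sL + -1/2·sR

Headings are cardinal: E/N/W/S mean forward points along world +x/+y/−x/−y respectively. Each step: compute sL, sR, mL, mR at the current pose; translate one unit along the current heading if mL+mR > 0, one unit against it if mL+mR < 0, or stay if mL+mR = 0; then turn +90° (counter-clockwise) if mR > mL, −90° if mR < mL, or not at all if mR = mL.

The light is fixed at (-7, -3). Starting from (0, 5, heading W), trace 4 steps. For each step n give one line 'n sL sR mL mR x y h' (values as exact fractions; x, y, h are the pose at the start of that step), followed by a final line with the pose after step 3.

0 60/37 60/53 -3810/1961 -30/53 0 5 W
1 40/39 24/17 -1276/663 -12/17 1 5 S
2 3/5 30/41 -423/410 -15/41 1 6 E
3 120/157 24/37 -5988/5809 -12/37 0 6 N
final 0 5 W

n=0: pose=(0,5,W); sL=60/37, sR=60/53; mL=-3810/1961, mR=-30/53; mL+mR=-4920/1961 → advance -1; mR−mL=2700/1961 → turn +1·90°
n=1: pose=(1,5,S); sL=40/39, sR=24/17; mL=-1276/663, mR=-12/17; mL+mR=-1744/663 → advance -1; mR−mL=808/663 → turn +1·90°
n=2: pose=(1,6,E); sL=3/5, sR=30/41; mL=-423/410, mR=-15/41; mL+mR=-573/410 → advance -1; mR−mL=273/410 → turn +1·90°
n=3: pose=(0,6,N); sL=120/157, sR=24/37; mL=-5988/5809, mR=-12/37; mL+mR=-7872/5809 → advance -1; mR−mL=4104/5809 → turn +1·90°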